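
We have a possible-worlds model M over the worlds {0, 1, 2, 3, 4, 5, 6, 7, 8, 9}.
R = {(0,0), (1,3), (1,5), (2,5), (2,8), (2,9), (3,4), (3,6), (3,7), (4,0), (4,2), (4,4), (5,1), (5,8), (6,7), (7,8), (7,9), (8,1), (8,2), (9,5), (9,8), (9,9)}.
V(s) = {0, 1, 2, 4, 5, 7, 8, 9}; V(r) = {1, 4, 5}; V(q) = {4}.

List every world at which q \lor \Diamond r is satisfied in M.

1, 2, 3, 4, 5, 8, 9

Let φ = q \lor \Diamond r. Evaluate φ at each world:
  0 (successors {0}): φ is false.
  1 (successors {3, 5}): φ is true.
  2 (successors {5, 8, 9}): φ is true.
  3 (successors {4, 6, 7}): φ is true.
  4 (successors {0, 2, 4}): φ is true.
  5 (successors {1, 8}): φ is true.
  6 (successors {7}): φ is false.
  7 (successors {8, 9}): φ is false.
  8 (successors {1, 2}): φ is true.
  9 (successors {5, 8, 9}): φ is true.
For instance, at 2:
  At 2: q is false, \Diamond r is true, so q \lor \Diamond r is true.
    At 2: \Diamond r requires r at some successor in {5, 8, 9}.
      r holds at 5, so \Diamond r is true at 2.
Satisfying worlds: {1, 2, 3, 4, 5, 8, 9}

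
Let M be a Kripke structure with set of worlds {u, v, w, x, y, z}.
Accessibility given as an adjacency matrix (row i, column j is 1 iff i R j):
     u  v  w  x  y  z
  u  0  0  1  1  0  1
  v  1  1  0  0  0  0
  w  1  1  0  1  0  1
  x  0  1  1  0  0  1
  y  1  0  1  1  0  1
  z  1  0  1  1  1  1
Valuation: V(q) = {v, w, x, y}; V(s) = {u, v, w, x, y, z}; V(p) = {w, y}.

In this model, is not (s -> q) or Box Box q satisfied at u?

At u: not (s -> q) is true, Box Box q is false, so not (s -> q) or Box Box q is true.
  At u: Box Box q requires Box q at every successor {w, x, z}.
    Box q fails at w, so Box Box q is false at u.
      At w: Box q requires q at every successor {u, v, x, z}.
        q fails at u, so Box q is false at w.

Yes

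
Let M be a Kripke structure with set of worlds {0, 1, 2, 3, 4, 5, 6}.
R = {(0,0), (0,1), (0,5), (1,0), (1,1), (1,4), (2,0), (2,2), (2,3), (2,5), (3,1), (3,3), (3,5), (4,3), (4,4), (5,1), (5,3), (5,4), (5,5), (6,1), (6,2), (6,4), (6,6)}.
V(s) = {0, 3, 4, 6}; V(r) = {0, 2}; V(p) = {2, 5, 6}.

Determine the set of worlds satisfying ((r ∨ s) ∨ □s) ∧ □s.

Recall that □ψ holds at a world iff ψ holds at every accessible world, and ◇ψ holds iff ψ holds at some accessible world.
Let φ = ((r ∨ s) ∨ □s) ∧ □s. Evaluate φ at each world:
  0 (successors {0, 1, 5}): φ is false.
  1 (successors {0, 1, 4}): φ is false.
  2 (successors {0, 2, 3, 5}): φ is false.
  3 (successors {1, 3, 5}): φ is false.
  4 (successors {3, 4}): φ is true.
  5 (successors {1, 3, 4, 5}): φ is false.
  6 (successors {1, 2, 4, 6}): φ is false.
For instance, at 3:
  At 3: (r ∨ s) ∨ □s is true, □s is false, so ((r ∨ s) ∨ □s) ∧ □s is false.
    At 3: r ∨ s is true, □s is false, so (r ∨ s) ∨ □s is true.
      At 3: □s requires s at every successor {1, 3, 5}.
        s fails at 1, so □s is false at 3.
    At 3: □s requires s at every successor {1, 3, 5}.
      s fails at 1, so □s is false at 3.
Satisfying worlds: {4}

4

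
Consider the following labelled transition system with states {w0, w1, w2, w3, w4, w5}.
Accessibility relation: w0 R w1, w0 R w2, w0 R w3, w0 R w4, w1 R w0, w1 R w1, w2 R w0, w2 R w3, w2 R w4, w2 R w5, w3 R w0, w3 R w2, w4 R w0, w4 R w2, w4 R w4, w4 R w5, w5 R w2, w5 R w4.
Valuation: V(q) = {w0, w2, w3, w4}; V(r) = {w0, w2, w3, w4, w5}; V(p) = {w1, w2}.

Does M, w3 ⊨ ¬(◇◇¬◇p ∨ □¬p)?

At w3: ◇◇¬◇p ∨ □¬p is true, so ¬(◇◇¬◇p ∨ □¬p) is false.
  At w3: ◇◇¬◇p is true, □¬p is false, so ◇◇¬◇p ∨ □¬p is true.
    At w3: ◇◇¬◇p requires ◇¬◇p at some successor in {w0, w2}.
      ◇¬◇p holds at w0, so ◇◇¬◇p is true at w3.
    At w3: □¬p requires ¬p at every successor {w0, w2}.
      ¬p fails at w2, so □¬p is false at w3.

No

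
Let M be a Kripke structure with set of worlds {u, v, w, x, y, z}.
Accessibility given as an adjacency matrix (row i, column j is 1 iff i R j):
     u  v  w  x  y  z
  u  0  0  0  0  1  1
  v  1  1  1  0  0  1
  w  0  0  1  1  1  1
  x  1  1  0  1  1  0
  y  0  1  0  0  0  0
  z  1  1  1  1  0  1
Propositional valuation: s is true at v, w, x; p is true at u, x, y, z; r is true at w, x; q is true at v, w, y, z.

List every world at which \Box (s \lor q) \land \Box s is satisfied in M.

Let φ = \Box (s \lor q) \land \Box s. Evaluate φ at each world:
  u (successors {y, z}): φ is false.
  v (successors {u, v, w, z}): φ is false.
  w (successors {w, x, y, z}): φ is false.
  x (successors {u, v, x, y}): φ is false.
  y (successors {v}): φ is true.
  z (successors {u, v, w, x, z}): φ is false.
For instance, at x:
  At x: \Box (s \lor q) is false, \Box s is false, so \Box (s \lor q) \land \Box s is false.
    At x: \Box (s \lor q) requires s \lor q at every successor {u, v, x, y}.
      s \lor q fails at u, so \Box (s \lor q) is false at x.
    At x: \Box s requires s at every successor {u, v, x, y}.
      s fails at u, so \Box s is false at x.
Satisfying worlds: {y}

y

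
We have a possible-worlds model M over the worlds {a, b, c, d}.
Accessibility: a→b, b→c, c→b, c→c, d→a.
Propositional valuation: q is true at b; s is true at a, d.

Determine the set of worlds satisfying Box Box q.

d

Recall that Box ψ holds at a world iff ψ holds at every accessible world, and Dia ψ holds iff ψ holds at some accessible world.
Let φ = Box Box q. Evaluate φ at each world:
  a (successors {b}): φ is false.
  b (successors {c}): φ is false.
  c (successors {b, c}): φ is false.
  d (successors {a}): φ is true.
For instance, at d:
  At d: Box Box q requires Box q at every successor {a}.
      At a: Box q requires q at every successor {b}.
        At b: q is true.
      So Box q is true at a.
  So Box Box q is true at d.
Satisfying worlds: {d}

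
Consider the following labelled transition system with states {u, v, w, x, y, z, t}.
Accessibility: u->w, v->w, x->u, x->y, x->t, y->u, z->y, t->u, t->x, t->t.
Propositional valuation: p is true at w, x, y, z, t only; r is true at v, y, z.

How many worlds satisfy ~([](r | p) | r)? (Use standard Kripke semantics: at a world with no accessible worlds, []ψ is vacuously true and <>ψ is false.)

2

Let φ = ~([](r | p) | r). Evaluate φ at each world:
  u (successors {w}): φ is false.
  v (successors {w}): φ is false.
  w (successors ∅): φ is false.
  x (successors {u, y, t}): φ is true.
  y (successors {u}): φ is false.
  z (successors {y}): φ is false.
  t (successors {u, x, t}): φ is true.
For instance, at t:
  At t: [](r | p) | r is false, so ~([](r | p) | r) is true.
    At t: [](r | p) is false, r is false, so [](r | p) | r is false.
      At t: [](r | p) requires r | p at every successor {u, x, t}.
        r | p fails at u, so [](r | p) is false at t.
Satisfying worlds: {x, t}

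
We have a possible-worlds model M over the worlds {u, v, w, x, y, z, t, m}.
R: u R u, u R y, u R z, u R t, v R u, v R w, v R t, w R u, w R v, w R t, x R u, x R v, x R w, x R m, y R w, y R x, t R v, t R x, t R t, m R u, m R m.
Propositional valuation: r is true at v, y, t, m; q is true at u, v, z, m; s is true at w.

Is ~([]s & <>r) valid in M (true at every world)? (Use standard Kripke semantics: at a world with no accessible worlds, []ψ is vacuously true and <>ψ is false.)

Let φ = ~([]s & <>r). Evaluate φ at each world:
  u (successors {u, y, z, t}): φ is true.
  v (successors {u, w, t}): φ is true.
  w (successors {u, v, t}): φ is true.
  x (successors {u, v, w, m}): φ is true.
  y (successors {w, x}): φ is true.
  z (successors ∅): φ is true.
  t (successors {v, x, t}): φ is true.
  m (successors {u, m}): φ is true.
For instance, at m:
  At m: []s & <>r is false, so ~([]s & <>r) is true.
    At m: []s is false, <>r is true, so []s & <>r is false.
      At m: []s requires s at every successor {u, m}.
        s fails at u, so []s is false at m.
      At m: <>r requires r at some successor in {u, m}.
        r holds at m, so <>r is true at m.

Yes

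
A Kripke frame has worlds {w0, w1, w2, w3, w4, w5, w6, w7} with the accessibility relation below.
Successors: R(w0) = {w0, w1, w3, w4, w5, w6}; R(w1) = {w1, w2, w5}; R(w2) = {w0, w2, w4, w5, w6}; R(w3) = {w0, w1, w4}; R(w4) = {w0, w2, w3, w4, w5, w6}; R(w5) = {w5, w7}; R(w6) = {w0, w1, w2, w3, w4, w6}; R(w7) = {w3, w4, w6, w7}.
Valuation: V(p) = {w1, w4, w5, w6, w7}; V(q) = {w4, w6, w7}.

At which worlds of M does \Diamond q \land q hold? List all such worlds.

w4, w6, w7

Let φ = \Diamond q \land q. Evaluate φ at each world:
  w0 (successors {w0, w1, w3, w4, w5, w6}): φ is false.
  w1 (successors {w1, w2, w5}): φ is false.
  w2 (successors {w0, w2, w4, w5, w6}): φ is false.
  w3 (successors {w0, w1, w4}): φ is false.
  w4 (successors {w0, w2, w3, w4, w5, w6}): φ is true.
  w5 (successors {w5, w7}): φ is false.
  w6 (successors {w0, w1, w2, w3, w4, w6}): φ is true.
  w7 (successors {w3, w4, w6, w7}): φ is true.
For instance, at w3:
  At w3: \Diamond q is true, q is false, so \Diamond q \land q is false.
    At w3: \Diamond q requires q at some successor in {w0, w1, w4}.
      q holds at w4, so \Diamond q is true at w3.
Satisfying worlds: {w4, w6, w7}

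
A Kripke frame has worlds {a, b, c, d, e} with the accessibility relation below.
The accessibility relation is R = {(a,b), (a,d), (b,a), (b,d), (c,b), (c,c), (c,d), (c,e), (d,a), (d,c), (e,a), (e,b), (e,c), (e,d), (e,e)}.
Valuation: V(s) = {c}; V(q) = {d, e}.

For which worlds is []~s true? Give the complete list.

a, b

Let φ = []~s. Evaluate φ at each world:
  a (successors {b, d}): φ is true.
  b (successors {a, d}): φ is true.
  c (successors {b, c, d, e}): φ is false.
  d (successors {a, c}): φ is false.
  e (successors {a, b, c, d, e}): φ is false.
For instance, at c:
  At c: []~s requires ~s at every successor {b, c, d, e}.
    ~s fails at c, so []~s is false at c.
Satisfying worlds: {a, b}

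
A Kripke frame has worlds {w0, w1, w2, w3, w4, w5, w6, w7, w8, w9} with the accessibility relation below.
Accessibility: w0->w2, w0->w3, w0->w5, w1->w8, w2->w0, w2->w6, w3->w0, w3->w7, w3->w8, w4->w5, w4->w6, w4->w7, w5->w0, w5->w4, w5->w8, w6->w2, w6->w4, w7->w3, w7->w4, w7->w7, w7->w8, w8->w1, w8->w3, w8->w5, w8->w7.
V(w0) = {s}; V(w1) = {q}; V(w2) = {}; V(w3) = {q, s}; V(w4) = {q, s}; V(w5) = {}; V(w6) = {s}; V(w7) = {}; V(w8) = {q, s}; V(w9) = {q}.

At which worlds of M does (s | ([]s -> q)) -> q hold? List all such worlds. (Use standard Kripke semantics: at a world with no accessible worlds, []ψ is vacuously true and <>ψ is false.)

Let φ = (s | ([]s -> q)) -> q. Evaluate φ at each world:
  w0 (successors {w2, w3, w5}): φ is false.
  w1 (successors {w8}): φ is true.
  w2 (successors {w0, w6}): φ is true.
  w3 (successors {w0, w7, w8}): φ is true.
  w4 (successors {w5, w6, w7}): φ is true.
  w5 (successors {w0, w4, w8}): φ is true.
  w6 (successors {w2, w4}): φ is false.
  w7 (successors {w3, w4, w7, w8}): φ is false.
  w8 (successors {w1, w3, w5, w7}): φ is true.
  w9 (successors ∅): φ is true.
For instance, at w3:
  At w3: s | ([]s -> q) is true, q is true, so (s | ([]s -> q)) -> q is true.
    At w3: s is true, []s -> q is true, so s | ([]s -> q) is true.
      At w3: []s is false, q is true, so []s -> q is true.
Satisfying worlds: {w1, w2, w3, w4, w5, w8, w9}

w1, w2, w3, w4, w5, w8, w9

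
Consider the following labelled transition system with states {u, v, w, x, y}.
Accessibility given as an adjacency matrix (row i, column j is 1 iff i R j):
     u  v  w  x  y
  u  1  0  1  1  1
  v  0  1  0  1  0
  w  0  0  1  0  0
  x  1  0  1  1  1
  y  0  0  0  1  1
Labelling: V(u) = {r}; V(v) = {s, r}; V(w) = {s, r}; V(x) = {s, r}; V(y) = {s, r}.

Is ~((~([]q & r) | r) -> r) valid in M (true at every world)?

Let φ = ~((~([]q & r) | r) -> r). Evaluate φ at each world:
  u (successors {u, w, x, y}): φ is false.
  v (successors {v, x}): φ is false.
  w (successors {w}): φ is false.
  x (successors {u, w, x, y}): φ is false.
  y (successors {x, y}): φ is false.
Detail at u (counterexample):
  At u: (~([]q & r) | r) -> r is true, so ~((~([]q & r) | r) -> r) is false.
    At u: ~([]q & r) | r is true, r is true, so (~([]q & r) | r) -> r is true.
      At u: ~([]q & r) is true, r is true, so ~([]q & r) | r is true.

No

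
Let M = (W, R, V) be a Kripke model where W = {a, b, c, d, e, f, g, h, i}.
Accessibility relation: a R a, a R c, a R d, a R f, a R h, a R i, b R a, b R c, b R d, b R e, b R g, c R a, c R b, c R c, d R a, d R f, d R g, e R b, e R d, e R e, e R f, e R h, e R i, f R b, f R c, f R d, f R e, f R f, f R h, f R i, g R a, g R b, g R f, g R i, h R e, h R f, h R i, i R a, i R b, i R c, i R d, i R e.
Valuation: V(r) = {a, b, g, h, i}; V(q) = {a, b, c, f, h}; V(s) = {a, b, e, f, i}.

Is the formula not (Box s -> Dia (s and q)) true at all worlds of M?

Let φ = not (Box s -> Dia (s and q)). Evaluate φ at each world:
  a (successors {a, c, d, f, h, i}): φ is false.
  b (successors {a, c, d, e, g}): φ is false.
  c (successors {a, b, c}): φ is false.
  d (successors {a, f, g}): φ is false.
  e (successors {b, d, e, f, h, i}): φ is false.
  f (successors {b, c, d, e, f, h, i}): φ is false.
  g (successors {a, b, f, i}): φ is false.
  h (successors {e, f, i}): φ is false.
  i (successors {a, b, c, d, e}): φ is false.
Detail at a (counterexample):
  At a: Box s -> Dia (s and q) is true, so not (Box s -> Dia (s and q)) is false.
    At a: Box s is false, Dia (s and q) is true, so Box s -> Dia (s and q) is true.
      At a: Box s requires s at every successor {a, c, d, f, h, i}.
        s fails at c, so Box s is false at a.
      At a: Dia (s and q) requires s and q at some successor in {a, c, d, f, h, i}.
        s and q holds at a, so Dia (s and q) is true at a.

No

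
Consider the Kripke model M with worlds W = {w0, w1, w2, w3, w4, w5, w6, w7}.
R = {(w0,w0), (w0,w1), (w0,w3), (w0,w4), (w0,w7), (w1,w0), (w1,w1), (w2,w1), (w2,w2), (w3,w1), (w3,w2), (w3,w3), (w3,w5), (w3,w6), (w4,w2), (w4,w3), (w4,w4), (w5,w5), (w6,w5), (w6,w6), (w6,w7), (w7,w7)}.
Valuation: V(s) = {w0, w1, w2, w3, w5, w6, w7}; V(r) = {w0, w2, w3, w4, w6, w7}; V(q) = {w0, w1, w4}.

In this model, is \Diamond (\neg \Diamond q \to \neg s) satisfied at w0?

Recall that \Diamond ψ holds at a world iff ψ holds at some accessible world.
At w0: \Diamond (\neg \Diamond q \to \neg s) requires \neg \Diamond q \to \neg s at some successor in {w0, w1, w3, w4, w7}.
  \neg \Diamond q \to \neg s holds at w0, so \Diamond (\neg \Diamond q \to \neg s) is true at w0.
    At w0: \neg \Diamond q is false, \neg s is false, so \neg \Diamond q \to \neg s is true.
      At w0: \Diamond q is true, so \neg \Diamond q is false.

Yes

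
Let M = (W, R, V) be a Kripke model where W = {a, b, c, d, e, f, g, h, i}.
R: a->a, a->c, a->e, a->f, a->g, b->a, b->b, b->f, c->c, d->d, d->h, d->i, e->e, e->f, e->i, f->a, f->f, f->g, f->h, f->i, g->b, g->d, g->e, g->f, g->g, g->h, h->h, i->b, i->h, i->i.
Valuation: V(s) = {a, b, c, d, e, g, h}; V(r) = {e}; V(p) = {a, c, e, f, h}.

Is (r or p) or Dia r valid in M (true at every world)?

Let φ = (r or p) or Dia r. Evaluate φ at each world:
  a (successors {a, c, e, f, g}): φ is true.
  b (successors {a, b, f}): φ is false.
  c (successors {c}): φ is true.
  d (successors {d, h, i}): φ is false.
  e (successors {e, f, i}): φ is true.
  f (successors {a, f, g, h, i}): φ is true.
  g (successors {b, d, e, f, g, h}): φ is true.
  h (successors {h}): φ is true.
  i (successors {b, h, i}): φ is false.
Detail at b (counterexample):
  At b: r or p is false, Dia r is false, so (r or p) or Dia r is false.
    At b: Dia r requires r at some successor in {a, b, f}.
      At a: r is false.
      At b: r is false.
      At f: r is false.
    So Dia r is false at b.

No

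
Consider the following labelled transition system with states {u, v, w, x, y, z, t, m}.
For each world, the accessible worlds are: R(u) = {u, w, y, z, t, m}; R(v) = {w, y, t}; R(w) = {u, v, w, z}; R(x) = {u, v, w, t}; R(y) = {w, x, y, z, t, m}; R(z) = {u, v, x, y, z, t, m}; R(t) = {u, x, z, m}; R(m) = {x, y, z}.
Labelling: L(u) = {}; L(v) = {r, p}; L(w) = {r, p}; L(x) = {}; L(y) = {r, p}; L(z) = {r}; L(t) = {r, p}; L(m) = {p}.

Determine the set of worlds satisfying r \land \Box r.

v

Recall that \Box ψ holds at a world iff ψ holds at every accessible world, and \Diamond ψ holds iff ψ holds at some accessible world.
Let φ = r \land \Box r. Evaluate φ at each world:
  u (successors {u, w, y, z, t, m}): φ is false.
  v (successors {w, y, t}): φ is true.
  w (successors {u, v, w, z}): φ is false.
  x (successors {u, v, w, t}): φ is false.
  y (successors {w, x, y, z, t, m}): φ is false.
  z (successors {u, v, x, y, z, t, m}): φ is false.
  t (successors {u, x, z, m}): φ is false.
  m (successors {x, y, z}): φ is false.
For instance, at t:
  At t: r is true, \Box r is false, so r \land \Box r is false.
    At t: \Box r requires r at every successor {u, x, z, m}.
      r fails at u, so \Box r is false at t.
Satisfying worlds: {v}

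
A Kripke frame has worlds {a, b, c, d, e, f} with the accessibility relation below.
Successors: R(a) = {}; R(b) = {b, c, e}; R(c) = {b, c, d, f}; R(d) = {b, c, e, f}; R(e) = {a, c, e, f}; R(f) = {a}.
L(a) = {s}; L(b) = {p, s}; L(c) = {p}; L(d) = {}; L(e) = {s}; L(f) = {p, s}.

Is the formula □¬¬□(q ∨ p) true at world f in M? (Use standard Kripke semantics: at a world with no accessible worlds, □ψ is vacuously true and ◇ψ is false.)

Yes

At f: □¬¬□(q ∨ p) requires ¬¬□(q ∨ p) at every successor {a}.
    At a: ¬□(q ∨ p) is false, so ¬¬□(q ∨ p) is true.
      At a: □(q ∨ p) is true, so ¬□(q ∨ p) is false.
So □¬¬□(q ∨ p) is true at f.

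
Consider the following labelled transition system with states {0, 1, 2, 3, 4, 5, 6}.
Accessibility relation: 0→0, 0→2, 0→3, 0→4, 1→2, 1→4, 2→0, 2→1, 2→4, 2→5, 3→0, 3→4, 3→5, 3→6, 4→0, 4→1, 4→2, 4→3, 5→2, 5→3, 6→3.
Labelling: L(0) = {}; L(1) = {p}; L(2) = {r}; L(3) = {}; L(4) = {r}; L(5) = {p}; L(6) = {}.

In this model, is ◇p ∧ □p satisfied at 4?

No

Recall that □ψ holds at a world iff ψ holds at every accessible world, and ◇ψ holds iff ψ holds at some accessible world.
At 4: ◇p is true, □p is false, so ◇p ∧ □p is false.
  At 4: ◇p requires p at some successor in {0, 1, 2, 3}.
    p holds at 1, so ◇p is true at 4.
  At 4: □p requires p at every successor {0, 1, 2, 3}.
    p fails at 0, so □p is false at 4.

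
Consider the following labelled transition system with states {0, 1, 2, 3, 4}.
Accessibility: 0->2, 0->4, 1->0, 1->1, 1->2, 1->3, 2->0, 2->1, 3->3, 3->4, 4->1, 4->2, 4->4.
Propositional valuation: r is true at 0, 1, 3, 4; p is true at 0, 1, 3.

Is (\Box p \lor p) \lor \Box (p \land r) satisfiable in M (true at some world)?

Let φ = (\Box p \lor p) \lor \Box (p \land r). Evaluate φ at each world:
  0 (successors {2, 4}): φ is true.
  1 (successors {0, 1, 2, 3}): φ is true.
  2 (successors {0, 1}): φ is true.
  3 (successors {3, 4}): φ is true.
  4 (successors {1, 2, 4}): φ is false.
Detail at 0 (witness):
  At 0: \Box p \lor p is true, \Box (p \land r) is false, so (\Box p \lor p) \lor \Box (p \land r) is true.
    At 0: \Box p is false, p is true, so \Box p \lor p is true.
      At 0: \Box p requires p at every successor {2, 4}.
        p fails at 2, so \Box p is false at 0.
    At 0: \Box (p \land r) requires p \land r at every successor {2, 4}.
      p \land r fails at 2, so \Box (p \land r) is false at 0.

Yes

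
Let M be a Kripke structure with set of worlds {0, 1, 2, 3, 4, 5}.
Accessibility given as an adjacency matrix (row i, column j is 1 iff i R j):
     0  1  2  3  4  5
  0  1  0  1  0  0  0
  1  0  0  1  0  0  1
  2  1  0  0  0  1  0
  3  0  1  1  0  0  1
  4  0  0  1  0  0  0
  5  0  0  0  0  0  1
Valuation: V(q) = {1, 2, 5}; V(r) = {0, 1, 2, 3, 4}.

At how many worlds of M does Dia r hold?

5

Let φ = Dia r. Evaluate φ at each world:
  0 (successors {0, 2}): φ is true.
  1 (successors {2, 5}): φ is true.
  2 (successors {0, 4}): φ is true.
  3 (successors {1, 2, 5}): φ is true.
  4 (successors {2}): φ is true.
  5 (successors {5}): φ is false.
For instance, at 1:
  At 1: Dia r requires r at some successor in {2, 5}.
    r holds at 2, so Dia r is true at 1.
Satisfying worlds: {0, 1, 2, 3, 4}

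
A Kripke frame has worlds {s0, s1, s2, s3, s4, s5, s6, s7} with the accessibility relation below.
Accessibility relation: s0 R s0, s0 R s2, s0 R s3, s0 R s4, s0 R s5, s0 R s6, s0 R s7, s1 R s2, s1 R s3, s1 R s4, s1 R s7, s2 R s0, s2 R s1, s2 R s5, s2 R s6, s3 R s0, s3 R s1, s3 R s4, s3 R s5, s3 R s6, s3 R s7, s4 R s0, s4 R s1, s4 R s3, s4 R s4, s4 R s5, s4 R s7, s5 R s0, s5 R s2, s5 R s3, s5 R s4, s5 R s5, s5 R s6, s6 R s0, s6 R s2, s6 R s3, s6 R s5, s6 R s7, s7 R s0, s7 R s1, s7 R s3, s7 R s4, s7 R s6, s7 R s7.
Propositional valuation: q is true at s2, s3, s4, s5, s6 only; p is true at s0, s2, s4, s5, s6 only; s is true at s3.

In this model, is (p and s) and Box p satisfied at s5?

No

At s5: p and s is false, Box p is false, so (p and s) and Box p is false.
  At s5: Box p requires p at every successor {s0, s2, s3, s4, s5, s6}.
    p fails at s3, so Box p is false at s5.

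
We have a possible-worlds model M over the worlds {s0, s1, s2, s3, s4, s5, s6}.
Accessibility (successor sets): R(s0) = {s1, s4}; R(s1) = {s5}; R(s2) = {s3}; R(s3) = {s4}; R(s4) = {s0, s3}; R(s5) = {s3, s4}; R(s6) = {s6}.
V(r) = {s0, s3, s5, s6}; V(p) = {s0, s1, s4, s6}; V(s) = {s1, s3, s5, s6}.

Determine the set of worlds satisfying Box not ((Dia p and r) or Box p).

Let φ = Box not ((Dia p and r) or Box p). Evaluate φ at each world:
  s0 (successors {s1, s4}): φ is true.
  s1 (successors {s5}): φ is false.
  s2 (successors {s3}): φ is false.
  s3 (successors {s4}): φ is true.
  s4 (successors {s0, s3}): φ is false.
  s5 (successors {s3, s4}): φ is false.
  s6 (successors {s6}): φ is false.
For instance, at s4:
  At s4: Box not ((Dia p and r) or Box p) requires not ((Dia p and r) or Box p) at every successor {s0, s3}.
    not ((Dia p and r) or Box p) fails at s0, so Box not ((Dia p and r) or Box p) is false at s4.
      At s0: (Dia p and r) or Box p is true, so not ((Dia p and r) or Box p) is false.
Satisfying worlds: {s0, s3}

s0, s3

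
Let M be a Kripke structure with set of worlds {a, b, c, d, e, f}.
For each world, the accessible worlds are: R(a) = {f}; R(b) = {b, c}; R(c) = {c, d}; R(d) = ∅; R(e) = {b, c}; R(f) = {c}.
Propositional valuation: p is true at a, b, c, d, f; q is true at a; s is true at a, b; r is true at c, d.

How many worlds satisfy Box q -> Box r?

Let φ = Box q -> Box r. Evaluate φ at each world:
  a (successors {f}): φ is true.
  b (successors {b, c}): φ is true.
  c (successors {c, d}): φ is true.
  d (successors ∅): φ is true.
  e (successors {b, c}): φ is true.
  f (successors {c}): φ is true.
For instance, at c:
  At c: Box q is false, Box r is true, so Box q -> Box r is true.
    At c: Box q requires q at every successor {c, d}.
      q fails at c, so Box q is false at c.
    At c: Box r requires r at every successor {c, d}.
      At c: r is true.
      At d: r is true.
    So Box r is true at c.
Satisfying worlds: {a, b, c, d, e, f}

6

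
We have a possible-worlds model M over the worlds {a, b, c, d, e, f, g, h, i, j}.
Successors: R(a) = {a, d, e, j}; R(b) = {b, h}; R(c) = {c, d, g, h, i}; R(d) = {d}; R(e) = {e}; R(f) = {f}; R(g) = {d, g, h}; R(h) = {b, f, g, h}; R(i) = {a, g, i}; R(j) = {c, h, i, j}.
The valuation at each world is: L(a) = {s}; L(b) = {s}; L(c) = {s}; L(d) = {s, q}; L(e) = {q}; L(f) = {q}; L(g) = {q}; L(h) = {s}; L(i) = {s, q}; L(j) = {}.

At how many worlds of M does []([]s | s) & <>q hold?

1

Let φ = []([]s | s) & <>q. Evaluate φ at each world:
  a (successors {a, d, e, j}): φ is false.
  b (successors {b, h}): φ is false.
  c (successors {c, d, g, h, i}): φ is false.
  d (successors {d}): φ is true.
  e (successors {e}): φ is false.
  f (successors {f}): φ is false.
  g (successors {d, g, h}): φ is false.
  h (successors {b, f, g, h}): φ is false.
  i (successors {a, g, i}): φ is false.
  j (successors {c, h, i, j}): φ is false.
For instance, at e:
  At e: []([]s | s) is false, <>q is true, so []([]s | s) & <>q is false.
    At e: []([]s | s) requires []s | s at every successor {e}.
      []s | s fails at e, so []([]s | s) is false at e.
    At e: <>q requires q at some successor in {e}.
      q holds at e, so <>q is true at e.
Satisfying worlds: {d}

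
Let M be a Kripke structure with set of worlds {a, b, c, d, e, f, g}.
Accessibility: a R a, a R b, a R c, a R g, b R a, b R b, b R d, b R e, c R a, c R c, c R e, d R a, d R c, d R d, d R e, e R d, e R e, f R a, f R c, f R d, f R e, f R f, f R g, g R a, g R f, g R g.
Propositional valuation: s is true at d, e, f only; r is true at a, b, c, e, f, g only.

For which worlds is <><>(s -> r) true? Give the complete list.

a, b, c, d, e, f, g

Let φ = <><>(s -> r). Evaluate φ at each world:
  a (successors {a, b, c, g}): φ is true.
  b (successors {a, b, d, e}): φ is true.
  c (successors {a, c, e}): φ is true.
  d (successors {a, c, d, e}): φ is true.
  e (successors {d, e}): φ is true.
  f (successors {a, c, d, e, f, g}): φ is true.
  g (successors {a, f, g}): φ is true.
For instance, at f:
  At f: <><>(s -> r) requires <>(s -> r) at some successor in {a, c, d, e, f, g}.
    <>(s -> r) holds at a, so <><>(s -> r) is true at f.
      At a: <>(s -> r) requires s -> r at some successor in {a, b, c, g}.
        s -> r holds at a, so <>(s -> r) is true at a.
Satisfying worlds: {a, b, c, d, e, f, g}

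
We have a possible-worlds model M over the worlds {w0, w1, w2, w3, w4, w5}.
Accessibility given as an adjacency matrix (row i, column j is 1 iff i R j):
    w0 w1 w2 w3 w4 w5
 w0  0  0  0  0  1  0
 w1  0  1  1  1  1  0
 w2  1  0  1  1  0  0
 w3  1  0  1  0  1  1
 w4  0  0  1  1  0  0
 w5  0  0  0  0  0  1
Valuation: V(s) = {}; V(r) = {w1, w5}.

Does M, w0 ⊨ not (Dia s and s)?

At w0: Dia s and s is false, so not (Dia s and s) is true.
  At w0: Dia s is false, s is false, so Dia s and s is false.
    At w0: Dia s requires s at some successor in {w4}.
      At w4: s is false.
    So Dia s is false at w0.

Yes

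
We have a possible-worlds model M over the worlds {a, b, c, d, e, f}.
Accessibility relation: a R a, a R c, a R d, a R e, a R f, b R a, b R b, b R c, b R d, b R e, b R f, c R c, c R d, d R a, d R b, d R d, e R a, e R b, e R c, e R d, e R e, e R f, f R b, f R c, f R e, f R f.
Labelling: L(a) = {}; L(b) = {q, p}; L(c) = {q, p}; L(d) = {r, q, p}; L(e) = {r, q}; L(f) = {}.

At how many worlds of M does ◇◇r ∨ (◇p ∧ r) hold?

6

Let φ = ◇◇r ∨ (◇p ∧ r). Evaluate φ at each world:
  a (successors {a, c, d, e, f}): φ is true.
  b (successors {a, b, c, d, e, f}): φ is true.
  c (successors {c, d}): φ is true.
  d (successors {a, b, d}): φ is true.
  e (successors {a, b, c, d, e, f}): φ is true.
  f (successors {b, c, e, f}): φ is true.
For instance, at e:
  At e: ◇◇r is true, ◇p ∧ r is true, so ◇◇r ∨ (◇p ∧ r) is true.
    At e: ◇◇r requires ◇r at some successor in {a, b, c, d, e, f}.
      ◇r holds at a, so ◇◇r is true at e.
    At e: ◇p is true, r is true, so ◇p ∧ r is true.
      At e: ◇p requires p at some successor in {a, b, c, d, e, f}.
        p holds at b, so ◇p is true at e.
Satisfying worlds: {a, b, c, d, e, f}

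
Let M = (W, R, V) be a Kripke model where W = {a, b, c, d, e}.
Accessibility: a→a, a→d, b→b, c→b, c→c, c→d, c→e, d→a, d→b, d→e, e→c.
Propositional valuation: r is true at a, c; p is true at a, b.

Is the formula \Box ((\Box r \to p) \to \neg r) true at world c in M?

No

Recall that \Box ψ holds at a world iff ψ holds at every accessible world, and \Diamond ψ holds iff ψ holds at some accessible world.
At c: \Box ((\Box r \to p) \to \neg r) requires (\Box r \to p) \to \neg r at every successor {b, c, d, e}.
  (\Box r \to p) \to \neg r fails at c, so \Box ((\Box r \to p) \to \neg r) is false at c.
    At c: \Box r \to p is true, \neg r is false, so (\Box r \to p) \to \neg r is false.
      At c: \Box r is false, p is false, so \Box r \to p is true.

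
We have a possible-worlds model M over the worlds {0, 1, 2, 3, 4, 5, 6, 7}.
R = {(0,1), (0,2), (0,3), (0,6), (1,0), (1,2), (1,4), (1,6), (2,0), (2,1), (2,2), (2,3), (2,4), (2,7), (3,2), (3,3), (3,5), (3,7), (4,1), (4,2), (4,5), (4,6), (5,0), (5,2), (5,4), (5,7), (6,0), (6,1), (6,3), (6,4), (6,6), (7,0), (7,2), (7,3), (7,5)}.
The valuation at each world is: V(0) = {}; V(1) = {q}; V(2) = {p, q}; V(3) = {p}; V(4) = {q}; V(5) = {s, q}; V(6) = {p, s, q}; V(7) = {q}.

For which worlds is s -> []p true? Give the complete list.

0, 1, 2, 3, 4, 7

Let φ = s -> []p. Evaluate φ at each world:
  0 (successors {1, 2, 3, 6}): φ is true.
  1 (successors {0, 2, 4, 6}): φ is true.
  2 (successors {0, 1, 2, 3, 4, 7}): φ is true.
  3 (successors {2, 3, 5, 7}): φ is true.
  4 (successors {1, 2, 5, 6}): φ is true.
  5 (successors {0, 2, 4, 7}): φ is false.
  6 (successors {0, 1, 3, 4, 6}): φ is false.
  7 (successors {0, 2, 3, 5}): φ is true.
For instance, at 4:
  At 4: s is false, []p is false, so s -> []p is true.
    At 4: []p requires p at every successor {1, 2, 5, 6}.
      p fails at 1, so []p is false at 4.
Satisfying worlds: {0, 1, 2, 3, 4, 7}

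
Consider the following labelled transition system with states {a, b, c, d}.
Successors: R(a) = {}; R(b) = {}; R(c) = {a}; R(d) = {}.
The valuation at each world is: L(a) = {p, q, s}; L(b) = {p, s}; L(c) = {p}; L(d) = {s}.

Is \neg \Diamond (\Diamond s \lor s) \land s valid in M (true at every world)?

No

Recall that \Diamond ψ holds at a world iff ψ holds at some accessible world.
Let φ = \neg \Diamond (\Diamond s \lor s) \land s. Evaluate φ at each world:
  a (successors ∅): φ is true.
  b (successors ∅): φ is true.
  c (successors {a}): φ is false.
  d (successors ∅): φ is true.
Detail at c (counterexample):
  At c: \neg \Diamond (\Diamond s \lor s) is false, s is false, so \neg \Diamond (\Diamond s \lor s) \land s is false.
    At c: \Diamond (\Diamond s \lor s) is true, so \neg \Diamond (\Diamond s \lor s) is false.
      At c: \Diamond (\Diamond s \lor s) requires \Diamond s \lor s at some successor in {a}.
        \Diamond s \lor s holds at a, so \Diamond (\Diamond s \lor s) is true at c.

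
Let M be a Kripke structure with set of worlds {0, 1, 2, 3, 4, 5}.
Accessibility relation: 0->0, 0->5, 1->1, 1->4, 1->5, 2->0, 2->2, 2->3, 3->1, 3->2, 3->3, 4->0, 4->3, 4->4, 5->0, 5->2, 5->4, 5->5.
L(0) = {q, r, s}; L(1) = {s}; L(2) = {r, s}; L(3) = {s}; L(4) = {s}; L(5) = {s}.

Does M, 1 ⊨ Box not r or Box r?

Recall that Box ψ holds at a world iff ψ holds at every accessible world, and Dia ψ holds iff ψ holds at some accessible world.
At 1: Box not r is true, Box r is false, so Box not r or Box r is true.
  At 1: Box not r requires not r at every successor {1, 4, 5}.
    At 1: not r is true.
    At 4: not r is true.
    At 5: not r is true.
  So Box not r is true at 1.
  At 1: Box r requires r at every successor {1, 4, 5}.
    r fails at 1, so Box r is false at 1.

Yes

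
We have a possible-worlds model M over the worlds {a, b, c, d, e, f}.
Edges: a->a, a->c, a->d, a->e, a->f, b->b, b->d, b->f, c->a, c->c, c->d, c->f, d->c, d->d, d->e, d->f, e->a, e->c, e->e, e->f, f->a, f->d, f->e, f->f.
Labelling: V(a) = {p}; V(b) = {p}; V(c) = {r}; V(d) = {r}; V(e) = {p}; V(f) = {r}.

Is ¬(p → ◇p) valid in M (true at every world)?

No

Let φ = ¬(p → ◇p). Evaluate φ at each world:
  a (successors {a, c, d, e, f}): φ is false.
  b (successors {b, d, f}): φ is false.
  c (successors {a, c, d, f}): φ is false.
  d (successors {c, d, e, f}): φ is false.
  e (successors {a, c, e, f}): φ is false.
  f (successors {a, d, e, f}): φ is false.
Detail at a (counterexample):
  At a: p → ◇p is true, so ¬(p → ◇p) is false.
    At a: p is true, ◇p is true, so p → ◇p is true.
      At a: ◇p requires p at some successor in {a, c, d, e, f}.
        p holds at a, so ◇p is true at a.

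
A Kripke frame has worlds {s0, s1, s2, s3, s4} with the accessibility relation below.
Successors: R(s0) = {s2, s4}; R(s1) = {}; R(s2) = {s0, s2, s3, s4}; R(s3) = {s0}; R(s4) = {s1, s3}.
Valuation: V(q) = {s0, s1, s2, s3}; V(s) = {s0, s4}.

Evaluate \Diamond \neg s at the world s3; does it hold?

Recall that \Diamond ψ holds at a world iff ψ holds at some accessible world.
At s3: \Diamond \neg s requires \neg s at some successor in {s0}.
  At s0: \neg s is false.
So \Diamond \neg s is false at s3.

No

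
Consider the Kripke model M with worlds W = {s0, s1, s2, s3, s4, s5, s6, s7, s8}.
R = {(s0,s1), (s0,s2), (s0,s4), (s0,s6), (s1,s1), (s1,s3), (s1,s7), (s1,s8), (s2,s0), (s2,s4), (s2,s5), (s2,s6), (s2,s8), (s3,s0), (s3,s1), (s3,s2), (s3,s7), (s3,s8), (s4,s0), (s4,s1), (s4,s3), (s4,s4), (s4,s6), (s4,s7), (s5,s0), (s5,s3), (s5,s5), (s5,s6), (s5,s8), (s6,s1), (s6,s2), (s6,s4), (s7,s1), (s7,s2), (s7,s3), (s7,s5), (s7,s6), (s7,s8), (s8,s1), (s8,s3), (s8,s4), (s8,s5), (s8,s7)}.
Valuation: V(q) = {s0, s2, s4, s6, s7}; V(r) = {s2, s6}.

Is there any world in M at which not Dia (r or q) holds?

Let φ = not Dia (r or q). Evaluate φ at each world:
  s0 (successors {s1, s2, s4, s6}): φ is false.
  s1 (successors {s1, s3, s7, s8}): φ is false.
  s2 (successors {s0, s4, s5, s6, s8}): φ is false.
  s3 (successors {s0, s1, s2, s7, s8}): φ is false.
  s4 (successors {s0, s1, s3, s4, s6, s7}): φ is false.
  s5 (successors {s0, s3, s5, s6, s8}): φ is false.
  s6 (successors {s1, s2, s4}): φ is false.
  s7 (successors {s1, s2, s3, s5, s6, s8}): φ is false.
  s8 (successors {s1, s3, s4, s5, s7}): φ is false.
For instance, at s0:
  At s0: Dia (r or q) is true, so not Dia (r or q) is false.
    At s0: Dia (r or q) requires r or q at some successor in {s1, s2, s4, s6}.
      r or q holds at s2, so Dia (r or q) is true at s0.

No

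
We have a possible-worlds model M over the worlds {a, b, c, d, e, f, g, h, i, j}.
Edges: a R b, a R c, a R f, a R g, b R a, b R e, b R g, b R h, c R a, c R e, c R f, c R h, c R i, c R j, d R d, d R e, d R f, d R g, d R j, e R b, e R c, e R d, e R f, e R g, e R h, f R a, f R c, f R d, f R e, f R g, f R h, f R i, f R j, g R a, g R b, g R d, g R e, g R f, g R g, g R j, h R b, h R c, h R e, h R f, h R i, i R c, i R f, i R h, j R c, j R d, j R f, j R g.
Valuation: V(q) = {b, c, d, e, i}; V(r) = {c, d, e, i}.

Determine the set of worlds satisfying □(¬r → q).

none

Let φ = □(¬r → q). Evaluate φ at each world:
  a (successors {b, c, f, g}): φ is false.
  b (successors {a, e, g, h}): φ is false.
  c (successors {a, e, f, h, i, j}): φ is false.
  d (successors {d, e, f, g, j}): φ is false.
  e (successors {b, c, d, f, g, h}): φ is false.
  f (successors {a, c, d, e, g, h, i, j}): φ is false.
  g (successors {a, b, d, e, f, g, j}): φ is false.
  h (successors {b, c, e, f, i}): φ is false.
  i (successors {c, f, h}): φ is false.
  j (successors {c, d, f, g}): φ is false.
For instance, at i:
  At i: □(¬r → q) requires ¬r → q at every successor {c, f, h}.
    ¬r → q fails at f, so □(¬r → q) is false at i.
Satisfying worlds: none.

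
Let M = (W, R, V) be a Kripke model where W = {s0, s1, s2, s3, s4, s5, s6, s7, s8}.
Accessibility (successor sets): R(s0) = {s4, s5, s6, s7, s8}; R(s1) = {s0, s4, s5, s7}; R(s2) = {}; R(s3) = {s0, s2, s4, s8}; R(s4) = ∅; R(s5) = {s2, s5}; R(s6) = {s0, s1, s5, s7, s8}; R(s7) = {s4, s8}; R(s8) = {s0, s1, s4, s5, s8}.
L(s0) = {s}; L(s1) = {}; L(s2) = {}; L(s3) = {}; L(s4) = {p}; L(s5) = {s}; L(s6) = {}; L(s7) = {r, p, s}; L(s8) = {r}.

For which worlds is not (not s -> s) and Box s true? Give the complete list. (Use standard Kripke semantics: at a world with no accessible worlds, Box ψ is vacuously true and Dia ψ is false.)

Let φ = not (not s -> s) and Box s. Evaluate φ at each world:
  s0 (successors {s4, s5, s6, s7, s8}): φ is false.
  s1 (successors {s0, s4, s5, s7}): φ is false.
  s2 (successors ∅): φ is true.
  s3 (successors {s0, s2, s4, s8}): φ is false.
  s4 (successors ∅): φ is true.
  s5 (successors {s2, s5}): φ is false.
  s6 (successors {s0, s1, s5, s7, s8}): φ is false.
  s7 (successors {s4, s8}): φ is false.
  s8 (successors {s0, s1, s4, s5, s8}): φ is false.
For instance, at s6:
  At s6: not (not s -> s) is true, Box s is false, so not (not s -> s) and Box s is false.
    At s6: Box s requires s at every successor {s0, s1, s5, s7, s8}.
      s fails at s1, so Box s is false at s6.
Satisfying worlds: {s2, s4}

s2, s4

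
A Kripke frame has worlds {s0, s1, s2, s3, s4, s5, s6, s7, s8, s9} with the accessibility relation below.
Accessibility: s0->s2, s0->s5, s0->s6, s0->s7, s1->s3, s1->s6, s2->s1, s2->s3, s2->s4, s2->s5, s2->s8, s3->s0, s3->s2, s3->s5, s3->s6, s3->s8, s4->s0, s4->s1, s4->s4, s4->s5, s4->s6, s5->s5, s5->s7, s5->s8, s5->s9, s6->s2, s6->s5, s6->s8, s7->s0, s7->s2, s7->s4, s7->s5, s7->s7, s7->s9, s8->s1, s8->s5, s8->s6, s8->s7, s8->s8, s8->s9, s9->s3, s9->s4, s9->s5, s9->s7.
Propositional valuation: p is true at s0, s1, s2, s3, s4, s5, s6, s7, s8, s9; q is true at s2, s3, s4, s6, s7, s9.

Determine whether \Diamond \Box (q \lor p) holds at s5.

At s5: \Diamond \Box (q \lor p) requires \Box (q \lor p) at some successor in {s5, s7, s8, s9}.
  \Box (q \lor p) holds at s5, so \Diamond \Box (q \lor p) is true at s5.
    At s5: \Box (q \lor p) requires q \lor p at every successor {s5, s7, s8, s9}.
      At s5: q \lor p is true.
      At s7: q \lor p is true.
      At s8: q \lor p is true.
      At s9: q \lor p is true.
    So \Box (q \lor p) is true at s5.

Yes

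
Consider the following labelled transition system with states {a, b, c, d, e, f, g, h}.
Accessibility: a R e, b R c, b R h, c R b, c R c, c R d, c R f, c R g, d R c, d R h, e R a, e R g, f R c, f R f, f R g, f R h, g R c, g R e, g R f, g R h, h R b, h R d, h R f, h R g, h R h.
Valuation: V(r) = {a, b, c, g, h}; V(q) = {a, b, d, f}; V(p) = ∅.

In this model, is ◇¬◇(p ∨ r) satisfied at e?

At e: ◇¬◇(p ∨ r) requires ¬◇(p ∨ r) at some successor in {a, g}.
  ¬◇(p ∨ r) holds at a, so ◇¬◇(p ∨ r) is true at e.
    At a: ◇(p ∨ r) is false, so ¬◇(p ∨ r) is true.
      At a: ◇(p ∨ r) requires p ∨ r at some successor in {e}.
        At e: p ∨ r is false.
      So ◇(p ∨ r) is false at a.

Yes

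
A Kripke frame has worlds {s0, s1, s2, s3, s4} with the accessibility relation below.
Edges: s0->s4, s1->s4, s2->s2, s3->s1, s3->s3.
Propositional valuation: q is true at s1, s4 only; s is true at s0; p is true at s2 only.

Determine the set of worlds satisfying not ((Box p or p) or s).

Let φ = not ((Box p or p) or s). Evaluate φ at each world:
  s0 (successors {s4}): φ is false.
  s1 (successors {s4}): φ is true.
  s2 (successors {s2}): φ is false.
  s3 (successors {s1, s3}): φ is true.
  s4 (successors ∅): φ is false.
For instance, at s3:
  At s3: (Box p or p) or s is false, so not ((Box p or p) or s) is true.
    At s3: Box p or p is false, s is false, so (Box p or p) or s is false.
      At s3: Box p is false, p is false, so Box p or p is false.
Satisfying worlds: {s1, s3}

s1, s3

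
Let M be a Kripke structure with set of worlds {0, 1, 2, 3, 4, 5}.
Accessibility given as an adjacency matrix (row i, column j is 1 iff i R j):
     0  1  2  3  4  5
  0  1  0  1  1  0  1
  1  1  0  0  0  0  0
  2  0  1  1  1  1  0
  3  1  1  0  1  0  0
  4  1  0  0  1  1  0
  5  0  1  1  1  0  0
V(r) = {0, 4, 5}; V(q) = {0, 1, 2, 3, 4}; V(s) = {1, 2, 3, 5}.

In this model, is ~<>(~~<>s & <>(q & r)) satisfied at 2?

At 2: <>(~~<>s & <>(q & r)) is true, so ~<>(~~<>s & <>(q & r)) is false.
  At 2: <>(~~<>s & <>(q & r)) requires ~~<>s & <>(q & r) at some successor in {1, 2, 3, 4}.
    ~~<>s & <>(q & r) holds at 2, so <>(~~<>s & <>(q & r)) is true at 2.
      At 2: ~~<>s is true, <>(q & r) is true, so ~~<>s & <>(q & r) is true.

No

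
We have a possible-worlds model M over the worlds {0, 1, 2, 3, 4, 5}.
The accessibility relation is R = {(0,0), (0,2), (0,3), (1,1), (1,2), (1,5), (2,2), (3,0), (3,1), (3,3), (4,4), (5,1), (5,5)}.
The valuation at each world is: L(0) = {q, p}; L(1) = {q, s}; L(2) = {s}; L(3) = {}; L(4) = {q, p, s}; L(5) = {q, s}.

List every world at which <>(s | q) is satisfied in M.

0, 1, 2, 3, 4, 5

Let φ = <>(s | q). Evaluate φ at each world:
  0 (successors {0, 2, 3}): φ is true.
  1 (successors {1, 2, 5}): φ is true.
  2 (successors {2}): φ is true.
  3 (successors {0, 1, 3}): φ is true.
  4 (successors {4}): φ is true.
  5 (successors {1, 5}): φ is true.
For instance, at 4:
  At 4: <>(s | q) requires s | q at some successor in {4}.
    s | q holds at 4, so <>(s | q) is true at 4.
Satisfying worlds: {0, 1, 2, 3, 4, 5}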